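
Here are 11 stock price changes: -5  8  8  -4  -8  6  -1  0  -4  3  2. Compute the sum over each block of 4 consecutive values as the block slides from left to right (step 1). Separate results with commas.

7, 4, 2, -7, -3, 1, -2, 1

Sliding a size-4 window across the 11 values:
[-5, 8, 8, -4] → sum 7
[8, 8, -4, -8] → sum 4
[8, -4, -8, 6] → sum 2
[-4, -8, 6, -1] → sum -7
[-8, 6, -1, 0] → sum -3
[6, -1, 0, -4] → sum 1
[-1, 0, -4, 3] → sum -2
[0, -4, 3, 2] → sum 1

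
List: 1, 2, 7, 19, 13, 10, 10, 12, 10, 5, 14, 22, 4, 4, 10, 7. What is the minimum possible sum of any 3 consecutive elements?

Window sums for each of the 14 positions:
(1, 2, 7) → sum 10
(2, 7, 19) → sum 28
(7, 19, 13) → sum 39
(19, 13, 10) → sum 42
(13, 10, 10) → sum 33
(10, 10, 12) → sum 32
(10, 12, 10) → sum 32
(12, 10, 5) → sum 27
(10, 5, 14) → sum 29
(5, 14, 22) → sum 41
(14, 22, 4) → sum 40
(22, 4, 4) → sum 30
(4, 4, 10) → sum 18
(4, 10, 7) → sum 21
Minimum of these is 10.

10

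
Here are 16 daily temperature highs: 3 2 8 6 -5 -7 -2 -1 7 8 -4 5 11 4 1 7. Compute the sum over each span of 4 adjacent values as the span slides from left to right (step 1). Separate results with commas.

19, 11, 2, -8, -15, -3, 12, 10, 16, 20, 16, 21, 23

[3, 2, 8, 6] → sum 19
[2, 8, 6, -5] → sum 11
[8, 6, -5, -7] → sum 2
[6, -5, -7, -2] → sum -8
[-5, -7, -2, -1] → sum -15
[-7, -2, -1, 7] → sum -3
[-2, -1, 7, 8] → sum 12
[-1, 7, 8, -4] → sum 10
[7, 8, -4, 5] → sum 16
[8, -4, 5, 11] → sum 20
[-4, 5, 11, 4] → sum 16
[5, 11, 4, 1] → sum 21
[11, 4, 1, 7] → sum 23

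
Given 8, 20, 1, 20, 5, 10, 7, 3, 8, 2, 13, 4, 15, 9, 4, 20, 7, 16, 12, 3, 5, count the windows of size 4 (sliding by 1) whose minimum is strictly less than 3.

[8, 20, 1, 20] → min 1  < 3 ✓
[20, 1, 20, 5] → min 1  < 3 ✓
[1, 20, 5, 10] → min 1  < 3 ✓
[20, 5, 10, 7] → min 5
[5, 10, 7, 3] → min 3
[10, 7, 3, 8] → min 3
[7, 3, 8, 2] → min 2  < 3 ✓
[3, 8, 2, 13] → min 2  < 3 ✓
[8, 2, 13, 4] → min 2  < 3 ✓
[2, 13, 4, 15] → min 2  < 3 ✓
[13, 4, 15, 9] → min 4
[4, 15, 9, 4] → min 4
[15, 9, 4, 20] → min 4
[9, 4, 20, 7] → min 4
[4, 20, 7, 16] → min 4
[20, 7, 16, 12] → min 7
[7, 16, 12, 3] → min 3
[16, 12, 3, 5] → min 3
7 windows satisfy the condition.

7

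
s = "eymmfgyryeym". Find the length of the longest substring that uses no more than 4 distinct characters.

[e] 1 distinct, len 1
[e, y] 2 distinct, len 2
[e, y, m] 3 distinct, len 3
[e, y, m, m] 3 distinct, len 4
[e, y, m, m, f] 4 distinct, len 5
[y, m, m, f, g] 4 distinct, len 5
[y, m, m, f, g, y] 4 distinct, len 6
[f, g, y, r] 4 distinct, len 4
[f, g, y, r, y] 4 distinct, len 5
[g, y, r, y, e] 4 distinct, len 5
[g, y, r, y, e, y] 4 distinct, len 6
[y, r, y, e, y, m] 4 distinct, len 6
Longest length with ≤4 distinct: 6.

6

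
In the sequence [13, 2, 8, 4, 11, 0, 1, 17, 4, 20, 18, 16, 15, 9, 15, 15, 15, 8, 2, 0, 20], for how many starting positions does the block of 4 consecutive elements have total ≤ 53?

[13, 2, 8, 4] → sum 27  ≤ 53 ✓
[2, 8, 4, 11] → sum 25  ≤ 53 ✓
[8, 4, 11, 0] → sum 23  ≤ 53 ✓
[4, 11, 0, 1] → sum 16  ≤ 53 ✓
[11, 0, 1, 17] → sum 29  ≤ 53 ✓
[0, 1, 17, 4] → sum 22  ≤ 53 ✓
[1, 17, 4, 20] → sum 42  ≤ 53 ✓
[17, 4, 20, 18] → sum 59
[4, 20, 18, 16] → sum 58
[20, 18, 16, 15] → sum 69
[18, 16, 15, 9] → sum 58
[16, 15, 9, 15] → sum 55
[15, 9, 15, 15] → sum 54
[9, 15, 15, 15] → sum 54
[15, 15, 15, 8] → sum 53  ≤ 53 ✓
[15, 15, 8, 2] → sum 40  ≤ 53 ✓
[15, 8, 2, 0] → sum 25  ≤ 53 ✓
[8, 2, 0, 20] → sum 30  ≤ 53 ✓
11 windows satisfy the condition.

11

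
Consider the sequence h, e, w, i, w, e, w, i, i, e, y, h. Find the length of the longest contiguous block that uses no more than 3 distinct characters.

9

Extend right; when distinct count exceeds 3, shrink from the left:
[h] 1 distinct, len 1
[h, e] 2 distinct, len 2
[h, e, w] 3 distinct, len 3
[e, w, i] 3 distinct, len 3
[e, w, i, w] 3 distinct, len 4
[e, w, i, w, e] 3 distinct, len 5
[e, w, i, w, e, w] 3 distinct, len 6
[e, w, i, w, e, w, i] 3 distinct, len 7
[e, w, i, w, e, w, i, i] 3 distinct, len 8
[e, w, i, w, e, w, i, i, e] 3 distinct, len 9
[i, i, e, y] 3 distinct, len 4
[e, y, h] 3 distinct, len 3
Longest length with ≤3 distinct: 9.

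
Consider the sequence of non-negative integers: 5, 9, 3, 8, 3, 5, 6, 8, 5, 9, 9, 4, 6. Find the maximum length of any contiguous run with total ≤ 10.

→ 5: sum 5, len 1
→ 9 (dropped 5): sum 9, len 1
→ 3 (dropped 9): sum 3, len 1
→ 8 (dropped 3): sum 8, len 1
→ 3 (dropped 8): sum 3, len 1
→ 5: sum 8, len 2
→ 6 (dropped 3, 5): sum 6, len 1
→ 8 (dropped 6): sum 8, len 1
→ 5 (dropped 8): sum 5, len 1
→ 9 (dropped 5): sum 9, len 1
→ 9 (dropped 9): sum 9, len 1
→ 4 (dropped 9): sum 4, len 1
→ 6: sum 10, len 2
Longest length seen: 2.

2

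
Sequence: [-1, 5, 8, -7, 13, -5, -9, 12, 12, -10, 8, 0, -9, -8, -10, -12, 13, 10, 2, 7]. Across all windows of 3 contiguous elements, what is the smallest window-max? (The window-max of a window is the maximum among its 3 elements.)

Window maxs for each of the 18 positions:
[-1, 5, 8] → max 8
[5, 8, -7] → max 8
[8, -7, 13] → max 13
[-7, 13, -5] → max 13
[13, -5, -9] → max 13
[-5, -9, 12] → max 12
[-9, 12, 12] → max 12
[12, 12, -10] → max 12
[12, -10, 8] → max 12
[-10, 8, 0] → max 8
[8, 0, -9] → max 8
[0, -9, -8] → max 0
[-9, -8, -10] → max -8
[-8, -10, -12] → max -8
[-10, -12, 13] → max 13
[-12, 13, 10] → max 13
[13, 10, 2] → max 13
[10, 2, 7] → max 10
Smallest of these is -8.

-8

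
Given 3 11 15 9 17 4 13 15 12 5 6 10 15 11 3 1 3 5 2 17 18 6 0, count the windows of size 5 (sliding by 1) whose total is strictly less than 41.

[3, 11, 15, 9, 17] → sum 55
[11, 15, 9, 17, 4] → sum 56
[15, 9, 17, 4, 13] → sum 58
[9, 17, 4, 13, 15] → sum 58
[17, 4, 13, 15, 12] → sum 61
[4, 13, 15, 12, 5] → sum 49
[13, 15, 12, 5, 6] → sum 51
[15, 12, 5, 6, 10] → sum 48
[12, 5, 6, 10, 15] → sum 48
[5, 6, 10, 15, 11] → sum 47
[6, 10, 15, 11, 3] → sum 45
[10, 15, 11, 3, 1] → sum 40  < 41 ✓
[15, 11, 3, 1, 3] → sum 33  < 41 ✓
[11, 3, 1, 3, 5] → sum 23  < 41 ✓
[3, 1, 3, 5, 2] → sum 14  < 41 ✓
[1, 3, 5, 2, 17] → sum 28  < 41 ✓
[3, 5, 2, 17, 18] → sum 45
[5, 2, 17, 18, 6] → sum 48
[2, 17, 18, 6, 0] → sum 43
5 windows satisfy the condition.

5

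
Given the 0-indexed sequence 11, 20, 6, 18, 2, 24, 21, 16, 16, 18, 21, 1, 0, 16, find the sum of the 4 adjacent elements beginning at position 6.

71

Elements at indices 6..9: 21, 16, 16, 18
sum(21, 16, 16, 18) = 71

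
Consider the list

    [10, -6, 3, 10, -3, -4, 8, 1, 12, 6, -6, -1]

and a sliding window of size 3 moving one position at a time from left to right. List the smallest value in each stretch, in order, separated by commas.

-6, -6, -3, -4, -4, -4, 1, 1, -6, -6

Sliding a size-3 window across the 12 values:
[10, -6, 3] → min -6
[-6, 3, 10] → min -6
[3, 10, -3] → min -3
[10, -3, -4] → min -4
[-3, -4, 8] → min -4
[-4, 8, 1] → min -4
[8, 1, 12] → min 1
[1, 12, 6] → min 1
[12, 6, -6] → min -6
[6, -6, -1] → min -6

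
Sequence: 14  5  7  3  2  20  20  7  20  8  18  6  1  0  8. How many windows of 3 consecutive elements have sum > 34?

(14, 5, 7) → sum 26
(5, 7, 3) → sum 15
(7, 3, 2) → sum 12
(3, 2, 20) → sum 25
(2, 20, 20) → sum 42  > 34 ✓
(20, 20, 7) → sum 47  > 34 ✓
(20, 7, 20) → sum 47  > 34 ✓
(7, 20, 8) → sum 35  > 34 ✓
(20, 8, 18) → sum 46  > 34 ✓
(8, 18, 6) → sum 32
(18, 6, 1) → sum 25
(6, 1, 0) → sum 7
(1, 0, 8) → sum 9
5 windows satisfy the condition.

5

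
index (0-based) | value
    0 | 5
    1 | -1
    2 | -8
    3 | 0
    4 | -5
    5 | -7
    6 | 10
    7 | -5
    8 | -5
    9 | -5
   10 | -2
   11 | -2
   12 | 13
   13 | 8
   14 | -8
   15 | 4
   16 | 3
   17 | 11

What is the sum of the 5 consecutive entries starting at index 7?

-19

Elements at indices 7..11: -5, -5, -5, -2, -2
sum(-5, -5, -5, -2, -2) = -19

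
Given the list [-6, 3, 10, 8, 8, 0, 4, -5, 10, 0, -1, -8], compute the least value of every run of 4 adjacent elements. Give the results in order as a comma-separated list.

-6, 3, 0, 0, -5, -5, -5, -5, -8

-6 3 10 8 → min -6
3 10 8 8 → min 3
10 8 8 0 → min 0
8 8 0 4 → min 0
8 0 4 -5 → min -5
0 4 -5 10 → min -5
4 -5 10 0 → min -5
-5 10 0 -1 → min -5
10 0 -1 -8 → min -8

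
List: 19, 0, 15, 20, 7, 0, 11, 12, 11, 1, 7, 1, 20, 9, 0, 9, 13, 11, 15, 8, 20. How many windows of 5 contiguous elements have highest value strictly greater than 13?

[19, 0, 15, 20, 7] → max 20  > 13 ✓
[0, 15, 20, 7, 0] → max 20  > 13 ✓
[15, 20, 7, 0, 11] → max 20  > 13 ✓
[20, 7, 0, 11, 12] → max 20  > 13 ✓
[7, 0, 11, 12, 11] → max 12
[0, 11, 12, 11, 1] → max 12
[11, 12, 11, 1, 7] → max 12
[12, 11, 1, 7, 1] → max 12
[11, 1, 7, 1, 20] → max 20  > 13 ✓
[1, 7, 1, 20, 9] → max 20  > 13 ✓
[7, 1, 20, 9, 0] → max 20  > 13 ✓
[1, 20, 9, 0, 9] → max 20  > 13 ✓
[20, 9, 0, 9, 13] → max 20  > 13 ✓
[9, 0, 9, 13, 11] → max 13
[0, 9, 13, 11, 15] → max 15  > 13 ✓
[9, 13, 11, 15, 8] → max 15  > 13 ✓
[13, 11, 15, 8, 20] → max 20  > 13 ✓
12 windows satisfy the condition.

12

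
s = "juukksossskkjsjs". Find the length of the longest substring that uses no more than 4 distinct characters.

13

Extend right; when distinct count exceeds 4, shrink from the left:
add j: window [j] (1 distinct), len 1
add u: window [j, u] (2 distinct), len 2
add u: window [j, u, u] (2 distinct), len 3
add k: window [j, u, u, k] (3 distinct), len 4
add k: window [j, u, u, k, k] (3 distinct), len 5
add s: window [j, u, u, k, k, s] (4 distinct), len 6
add o: window [u, u, k, k, s, o] (4 distinct), len 6
add s: window [u, u, k, k, s, o, s] (4 distinct), len 7
add s: window [u, u, k, k, s, o, s, s] (4 distinct), len 8
add s: window [u, u, k, k, s, o, s, s, s] (4 distinct), len 9
add k: window [u, u, k, k, s, o, s, s, s, k] (4 distinct), len 10
add k: window [u, u, k, k, s, o, s, s, s, k, k] (4 distinct), len 11
add j: window [k, k, s, o, s, s, s, k, k, j] (4 distinct), len 10
add s: window [k, k, s, o, s, s, s, k, k, j, s] (4 distinct), len 11
add j: window [k, k, s, o, s, s, s, k, k, j, s, j] (4 distinct), len 12
add s: window [k, k, s, o, s, s, s, k, k, j, s, j, s] (4 distinct), len 13
Longest length with ≤4 distinct: 13.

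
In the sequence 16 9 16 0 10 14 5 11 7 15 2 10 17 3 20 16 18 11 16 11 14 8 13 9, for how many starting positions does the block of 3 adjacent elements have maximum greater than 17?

5

16 9 16 → max 16
9 16 0 → max 16
16 0 10 → max 16
0 10 14 → max 14
10 14 5 → max 14
14 5 11 → max 14
5 11 7 → max 11
11 7 15 → max 15
7 15 2 → max 15
15 2 10 → max 15
2 10 17 → max 17
10 17 3 → max 17
17 3 20 → max 20  > 17 ✓
3 20 16 → max 20  > 17 ✓
20 16 18 → max 20  > 17 ✓
16 18 11 → max 18  > 17 ✓
18 11 16 → max 18  > 17 ✓
11 16 11 → max 16
16 11 14 → max 16
11 14 8 → max 14
14 8 13 → max 14
8 13 9 → max 13
5 windows satisfy the condition.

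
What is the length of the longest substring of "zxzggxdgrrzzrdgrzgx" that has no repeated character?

4

add z: [z] len 1
add x: [z, x] len 2
add z (repeat z, move left end past it): [x, z] len 2
add g: [x, z, g] len 3
add g (repeat g, move left end past it): [g] len 1
add x: [g, x] len 2
add d: [g, x, d] len 3
add g (repeat g, move left end past it): [x, d, g] len 3
add r: [x, d, g, r] len 4
add r (repeat r, move left end past it): [r] len 1
add z: [r, z] len 2
add z (repeat z, move left end past it): [z] len 1
add r: [z, r] len 2
add d: [z, r, d] len 3
add g: [z, r, d, g] len 4
add r (repeat r, move left end past it): [d, g, r] len 3
add z: [d, g, r, z] len 4
add g (repeat g, move left end past it): [r, z, g] len 3
add x: [r, z, g, x] len 4
Longest all-distinct length: 4.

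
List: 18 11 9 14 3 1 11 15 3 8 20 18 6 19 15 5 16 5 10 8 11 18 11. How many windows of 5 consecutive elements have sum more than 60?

[18, 11, 9, 14, 3] → sum 55
[11, 9, 14, 3, 1] → sum 38
[9, 14, 3, 1, 11] → sum 38
[14, 3, 1, 11, 15] → sum 44
[3, 1, 11, 15, 3] → sum 33
[1, 11, 15, 3, 8] → sum 38
[11, 15, 3, 8, 20] → sum 57
[15, 3, 8, 20, 18] → sum 64  > 60 ✓
[3, 8, 20, 18, 6] → sum 55
[8, 20, 18, 6, 19] → sum 71  > 60 ✓
[20, 18, 6, 19, 15] → sum 78  > 60 ✓
[18, 6, 19, 15, 5] → sum 63  > 60 ✓
[6, 19, 15, 5, 16] → sum 61  > 60 ✓
[19, 15, 5, 16, 5] → sum 60
[15, 5, 16, 5, 10] → sum 51
[5, 16, 5, 10, 8] → sum 44
[16, 5, 10, 8, 11] → sum 50
[5, 10, 8, 11, 18] → sum 52
[10, 8, 11, 18, 11] → sum 58
5 windows satisfy the condition.

5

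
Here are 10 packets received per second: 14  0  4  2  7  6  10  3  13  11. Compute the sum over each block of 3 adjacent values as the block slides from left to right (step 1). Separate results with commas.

14 0 4 → sum 18
0 4 2 → sum 6
4 2 7 → sum 13
2 7 6 → sum 15
7 6 10 → sum 23
6 10 3 → sum 19
10 3 13 → sum 26
3 13 11 → sum 27

18, 6, 13, 15, 23, 19, 26, 27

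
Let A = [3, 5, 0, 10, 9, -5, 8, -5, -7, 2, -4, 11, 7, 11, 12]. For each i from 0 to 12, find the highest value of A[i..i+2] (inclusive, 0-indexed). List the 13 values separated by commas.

[3, 5, 0] → max 5
[5, 0, 10] → max 10
[0, 10, 9] → max 10
[10, 9, -5] → max 10
[9, -5, 8] → max 9
[-5, 8, -5] → max 8
[8, -5, -7] → max 8
[-5, -7, 2] → max 2
[-7, 2, -4] → max 2
[2, -4, 11] → max 11
[-4, 11, 7] → max 11
[11, 7, 11] → max 11
[7, 11, 12] → max 12

5, 10, 10, 10, 9, 8, 8, 2, 2, 11, 11, 11, 12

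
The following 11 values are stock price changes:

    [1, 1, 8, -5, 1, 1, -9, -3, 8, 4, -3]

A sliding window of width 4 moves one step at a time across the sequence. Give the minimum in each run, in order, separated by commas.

Sliding a size-4 window across the 11 values:
[1, 1, 8, -5] → min -5
[1, 8, -5, 1] → min -5
[8, -5, 1, 1] → min -5
[-5, 1, 1, -9] → min -9
[1, 1, -9, -3] → min -9
[1, -9, -3, 8] → min -9
[-9, -3, 8, 4] → min -9
[-3, 8, 4, -3] → min -3

-5, -5, -5, -9, -9, -9, -9, -3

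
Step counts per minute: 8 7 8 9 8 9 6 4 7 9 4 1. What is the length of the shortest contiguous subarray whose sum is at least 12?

add 8: running sum 8 < 12
add 7: shortest ending here [8, 7] sum 15, len 2
add 8: shortest ending here [7, 8] sum 15, len 2
add 9: shortest ending here [8, 9] sum 17, len 2
add 8: shortest ending here [9, 8] sum 17, len 2
add 9: shortest ending here [8, 9] sum 17, len 2
add 6: shortest ending here [9, 6] sum 15, len 2
add 4: shortest ending here [9, 6, 4] sum 19, len 3
add 7: shortest ending here [6, 4, 7] sum 17, len 3
add 9: shortest ending here [7, 9] sum 16, len 2
add 4: shortest ending here [9, 4] sum 13, len 2
add 1: shortest ending here [9, 4, 1] sum 14, len 3
Shortest qualifying length: 2.

2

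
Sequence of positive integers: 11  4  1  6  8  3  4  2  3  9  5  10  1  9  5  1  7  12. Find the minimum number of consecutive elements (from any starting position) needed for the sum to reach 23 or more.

add 11: running sum 11 < 23
add 4: running sum 15 < 23
add 1: running sum 16 < 23
add 6: running sum 22 < 23
end 4: [11, 4, 1, 6, 8] sum 30, len 5
end 5: [11, 4, 1, 6, 8, 3] sum 33, len 6
end 6: [4, 1, 6, 8, 3, 4] sum 26, len 6
end 7: [6, 8, 3, 4, 2] sum 23, len 5
end 8: [6, 8, 3, 4, 2, 3] sum 26, len 6
end 9: [8, 3, 4, 2, 3, 9] sum 29, len 6
end 10: [4, 2, 3, 9, 5] sum 23, len 5
end 11: [9, 5, 10] sum 24, len 3
end 12: [9, 5, 10, 1] sum 25, len 4
end 13: [5, 10, 1, 9] sum 25, len 4
end 14: [10, 1, 9, 5] sum 25, len 4
end 15: [10, 1, 9, 5, 1] sum 26, len 5
end 16: [1, 9, 5, 1, 7] sum 23, len 5
end 17: [5, 1, 7, 12] sum 25, len 4
Shortest qualifying length: 3.

3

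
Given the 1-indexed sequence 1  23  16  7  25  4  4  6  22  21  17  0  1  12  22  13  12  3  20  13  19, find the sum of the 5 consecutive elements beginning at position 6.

57

Elements at indices 6..10: 4, 4, 6, 22, 21
sum(4, 4, 6, 22, 21) = 57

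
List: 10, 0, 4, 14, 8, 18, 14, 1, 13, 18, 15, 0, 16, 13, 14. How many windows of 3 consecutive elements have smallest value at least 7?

[10, 0, 4] → min 0
[0, 4, 14] → min 0
[4, 14, 8] → min 4
[14, 8, 18] → min 8  ≥ 7 ✓
[8, 18, 14] → min 8  ≥ 7 ✓
[18, 14, 1] → min 1
[14, 1, 13] → min 1
[1, 13, 18] → min 1
[13, 18, 15] → min 13  ≥ 7 ✓
[18, 15, 0] → min 0
[15, 0, 16] → min 0
[0, 16, 13] → min 0
[16, 13, 14] → min 13  ≥ 7 ✓
4 windows satisfy the condition.

4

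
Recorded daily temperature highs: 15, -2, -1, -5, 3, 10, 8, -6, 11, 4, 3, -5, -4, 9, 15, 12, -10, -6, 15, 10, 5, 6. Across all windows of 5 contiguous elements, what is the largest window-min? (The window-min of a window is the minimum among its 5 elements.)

-5

[15, -2, -1, -5, 3] → min -5
[-2, -1, -5, 3, 10] → min -5
[-1, -5, 3, 10, 8] → min -5
[-5, 3, 10, 8, -6] → min -6
[3, 10, 8, -6, 11] → min -6
[10, 8, -6, 11, 4] → min -6
[8, -6, 11, 4, 3] → min -6
[-6, 11, 4, 3, -5] → min -6
[11, 4, 3, -5, -4] → min -5
[4, 3, -5, -4, 9] → min -5
[3, -5, -4, 9, 15] → min -5
[-5, -4, 9, 15, 12] → min -5
[-4, 9, 15, 12, -10] → min -10
[9, 15, 12, -10, -6] → min -10
[15, 12, -10, -6, 15] → min -10
[12, -10, -6, 15, 10] → min -10
[-10, -6, 15, 10, 5] → min -10
[-6, 15, 10, 5, 6] → min -6
Largest of these is -5.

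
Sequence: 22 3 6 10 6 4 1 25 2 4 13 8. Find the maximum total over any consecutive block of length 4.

Window sums for each of the 9 positions:
22 3 6 10 → sum 41
3 6 10 6 → sum 25
6 10 6 4 → sum 26
10 6 4 1 → sum 21
6 4 1 25 → sum 36
4 1 25 2 → sum 32
1 25 2 4 → sum 32
25 2 4 13 → sum 44
2 4 13 8 → sum 27
Maximum of these is 44.

44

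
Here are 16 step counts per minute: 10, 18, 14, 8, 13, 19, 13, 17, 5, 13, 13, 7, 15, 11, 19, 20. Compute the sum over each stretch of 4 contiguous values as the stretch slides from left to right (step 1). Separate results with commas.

Sliding a size-4 window across the 16 values:
(10, 18, 14, 8) → sum 50
(18, 14, 8, 13) → sum 53
(14, 8, 13, 19) → sum 54
(8, 13, 19, 13) → sum 53
(13, 19, 13, 17) → sum 62
(19, 13, 17, 5) → sum 54
(13, 17, 5, 13) → sum 48
(17, 5, 13, 13) → sum 48
(5, 13, 13, 7) → sum 38
(13, 13, 7, 15) → sum 48
(13, 7, 15, 11) → sum 46
(7, 15, 11, 19) → sum 52
(15, 11, 19, 20) → sum 65

50, 53, 54, 53, 62, 54, 48, 48, 38, 48, 46, 52, 65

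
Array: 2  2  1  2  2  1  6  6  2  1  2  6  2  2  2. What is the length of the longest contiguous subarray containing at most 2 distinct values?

6

add 2: window [2] (1 distinct), len 1
add 2: window [2, 2] (1 distinct), len 2
add 1: window [2, 2, 1] (2 distinct), len 3
add 2: window [2, 2, 1, 2] (2 distinct), len 4
add 2: window [2, 2, 1, 2, 2] (2 distinct), len 5
add 1: window [2, 2, 1, 2, 2, 1] (2 distinct), len 6
add 6: window [1, 6] (2 distinct), len 2
add 6: window [1, 6, 6] (2 distinct), len 3
add 2: window [6, 6, 2] (2 distinct), len 3
add 1: window [2, 1] (2 distinct), len 2
add 2: window [2, 1, 2] (2 distinct), len 3
add 6: window [2, 6] (2 distinct), len 2
add 2: window [2, 6, 2] (2 distinct), len 3
add 2: window [2, 6, 2, 2] (2 distinct), len 4
add 2: window [2, 6, 2, 2, 2] (2 distinct), len 5
Longest length with ≤2 distinct: 6.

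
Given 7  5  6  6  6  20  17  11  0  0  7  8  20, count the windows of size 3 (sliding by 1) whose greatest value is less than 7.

2

[7, 5, 6] → max 7
[5, 6, 6] → max 6  < 7 ✓
[6, 6, 6] → max 6  < 7 ✓
[6, 6, 20] → max 20
[6, 20, 17] → max 20
[20, 17, 11] → max 20
[17, 11, 0] → max 17
[11, 0, 0] → max 11
[0, 0, 7] → max 7
[0, 7, 8] → max 8
[7, 8, 20] → max 20
2 windows satisfy the condition.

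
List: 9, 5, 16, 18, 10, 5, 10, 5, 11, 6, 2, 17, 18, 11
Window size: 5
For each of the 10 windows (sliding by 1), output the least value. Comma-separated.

9 5 16 18 10 → min 5
5 16 18 10 5 → min 5
16 18 10 5 10 → min 5
18 10 5 10 5 → min 5
10 5 10 5 11 → min 5
5 10 5 11 6 → min 5
10 5 11 6 2 → min 2
5 11 6 2 17 → min 2
11 6 2 17 18 → min 2
6 2 17 18 11 → min 2

5, 5, 5, 5, 5, 5, 2, 2, 2, 2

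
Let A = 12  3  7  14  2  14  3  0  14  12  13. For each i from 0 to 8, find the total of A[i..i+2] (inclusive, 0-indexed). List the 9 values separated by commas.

(12, 3, 7) → sum 22
(3, 7, 14) → sum 24
(7, 14, 2) → sum 23
(14, 2, 14) → sum 30
(2, 14, 3) → sum 19
(14, 3, 0) → sum 17
(3, 0, 14) → sum 17
(0, 14, 12) → sum 26
(14, 12, 13) → sum 39

22, 24, 23, 30, 19, 17, 17, 26, 39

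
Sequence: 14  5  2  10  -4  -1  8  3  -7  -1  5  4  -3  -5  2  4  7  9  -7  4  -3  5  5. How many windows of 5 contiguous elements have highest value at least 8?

12

[14, 5, 2, 10, -4] → max 14  ≥ 8 ✓
[5, 2, 10, -4, -1] → max 10  ≥ 8 ✓
[2, 10, -4, -1, 8] → max 10  ≥ 8 ✓
[10, -4, -1, 8, 3] → max 10  ≥ 8 ✓
[-4, -1, 8, 3, -7] → max 8  ≥ 8 ✓
[-1, 8, 3, -7, -1] → max 8  ≥ 8 ✓
[8, 3, -7, -1, 5] → max 8  ≥ 8 ✓
[3, -7, -1, 5, 4] → max 5
[-7, -1, 5, 4, -3] → max 5
[-1, 5, 4, -3, -5] → max 5
[5, 4, -3, -5, 2] → max 5
[4, -3, -5, 2, 4] → max 4
[-3, -5, 2, 4, 7] → max 7
[-5, 2, 4, 7, 9] → max 9  ≥ 8 ✓
[2, 4, 7, 9, -7] → max 9  ≥ 8 ✓
[4, 7, 9, -7, 4] → max 9  ≥ 8 ✓
[7, 9, -7, 4, -3] → max 9  ≥ 8 ✓
[9, -7, 4, -3, 5] → max 9  ≥ 8 ✓
[-7, 4, -3, 5, 5] → max 5
12 windows satisfy the condition.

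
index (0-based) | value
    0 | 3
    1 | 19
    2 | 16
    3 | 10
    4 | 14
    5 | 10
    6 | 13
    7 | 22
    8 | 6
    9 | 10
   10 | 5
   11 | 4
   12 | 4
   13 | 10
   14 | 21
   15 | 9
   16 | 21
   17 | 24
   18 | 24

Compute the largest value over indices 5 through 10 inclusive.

22

Elements at indices 5..10: 10, 13, 22, 6, 10, 5
max(10, 13, 22, 6, 10, 5) = 22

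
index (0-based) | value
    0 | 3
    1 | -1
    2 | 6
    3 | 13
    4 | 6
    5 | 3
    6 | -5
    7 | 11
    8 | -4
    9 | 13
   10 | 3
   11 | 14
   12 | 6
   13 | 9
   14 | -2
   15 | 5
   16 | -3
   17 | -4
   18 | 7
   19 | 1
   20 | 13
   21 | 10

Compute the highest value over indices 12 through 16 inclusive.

9

Elements at indices 12..16: 6, 9, -2, 5, -3
max(6, 9, -2, 5, -3) = 9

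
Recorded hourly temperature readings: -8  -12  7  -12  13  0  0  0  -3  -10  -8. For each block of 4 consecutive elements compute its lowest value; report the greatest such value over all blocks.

0

(-8, -12, 7, -12) → min -12
(-12, 7, -12, 13) → min -12
(7, -12, 13, 0) → min -12
(-12, 13, 0, 0) → min -12
(13, 0, 0, 0) → min 0
(0, 0, 0, -3) → min -3
(0, 0, -3, -10) → min -10
(0, -3, -10, -8) → min -10
Greatest of these is 0.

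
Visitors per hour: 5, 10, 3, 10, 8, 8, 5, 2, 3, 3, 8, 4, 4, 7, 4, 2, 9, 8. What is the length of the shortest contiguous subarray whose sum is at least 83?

add 5: running sum 5 < 83
add 10: running sum 15 < 83
add 3: running sum 18 < 83
add 10: running sum 28 < 83
add 8: running sum 36 < 83
add 8: running sum 44 < 83
add 5: running sum 49 < 83
add 2: running sum 51 < 83
add 3: running sum 54 < 83
add 3: running sum 57 < 83
add 8: running sum 65 < 83
add 4: running sum 69 < 83
add 4: running sum 73 < 83
add 7: running sum 80 < 83
end 14: [5, 10, 3, 10, 8, 8, 5, 2, 3, 3, 8, 4, 4, 7, 4] sum 84, len 15
end 15: [5, 10, 3, 10, 8, 8, 5, 2, 3, 3, 8, 4, 4, 7, 4, 2] sum 86, len 16
end 16: [10, 3, 10, 8, 8, 5, 2, 3, 3, 8, 4, 4, 7, 4, 2, 9] sum 90, len 16
end 17: [10, 8, 8, 5, 2, 3, 3, 8, 4, 4, 7, 4, 2, 9, 8] sum 85, len 15
Shortest qualifying length: 15.

15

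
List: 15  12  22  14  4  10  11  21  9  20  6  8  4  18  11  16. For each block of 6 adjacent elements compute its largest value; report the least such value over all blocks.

18

[15, 12, 22, 14, 4, 10] → max 22
[12, 22, 14, 4, 10, 11] → max 22
[22, 14, 4, 10, 11, 21] → max 22
[14, 4, 10, 11, 21, 9] → max 21
[4, 10, 11, 21, 9, 20] → max 21
[10, 11, 21, 9, 20, 6] → max 21
[11, 21, 9, 20, 6, 8] → max 21
[21, 9, 20, 6, 8, 4] → max 21
[9, 20, 6, 8, 4, 18] → max 20
[20, 6, 8, 4, 18, 11] → max 20
[6, 8, 4, 18, 11, 16] → max 18
Least of these is 18.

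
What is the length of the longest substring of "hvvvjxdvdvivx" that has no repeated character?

[h] len 1
[h, v] len 2
[v] len 1
[v] len 1
[v, j] len 2
[v, j, x] len 3
[v, j, x, d] len 4
[j, x, d, v] len 4
[v, d] len 2
[d, v] len 2
[d, v, i] len 3
[i, v] len 2
[i, v, x] len 3
Longest all-distinct length: 4.

4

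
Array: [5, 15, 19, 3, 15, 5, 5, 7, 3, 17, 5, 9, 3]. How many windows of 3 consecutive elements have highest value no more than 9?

3

[5, 15, 19] → max 19
[15, 19, 3] → max 19
[19, 3, 15] → max 19
[3, 15, 5] → max 15
[15, 5, 5] → max 15
[5, 5, 7] → max 7  ≤ 9 ✓
[5, 7, 3] → max 7  ≤ 9 ✓
[7, 3, 17] → max 17
[3, 17, 5] → max 17
[17, 5, 9] → max 17
[5, 9, 3] → max 9  ≤ 9 ✓
3 windows satisfy the condition.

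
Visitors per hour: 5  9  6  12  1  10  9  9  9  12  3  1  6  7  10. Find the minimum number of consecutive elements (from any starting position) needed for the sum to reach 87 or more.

12

add 5: running sum 5 < 87
add 9: running sum 14 < 87
add 6: running sum 20 < 87
add 12: running sum 32 < 87
add 1: running sum 33 < 87
add 10: running sum 43 < 87
add 9: running sum 52 < 87
add 9: running sum 61 < 87
add 9: running sum 70 < 87
add 12: running sum 82 < 87
add 3: running sum 85 < 87
add 1: running sum 86 < 87
end 12: [9, 6, 12, 1, 10, 9, 9, 9, 12, 3, 1, 6] sum 87, len 12
end 13: [9, 6, 12, 1, 10, 9, 9, 9, 12, 3, 1, 6, 7] sum 94, len 13
end 14: [12, 1, 10, 9, 9, 9, 12, 3, 1, 6, 7, 10] sum 89, len 12
Shortest qualifying length: 12.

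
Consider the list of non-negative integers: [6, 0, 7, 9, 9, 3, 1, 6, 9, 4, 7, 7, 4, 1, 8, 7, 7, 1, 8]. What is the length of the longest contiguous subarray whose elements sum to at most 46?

[6] sum 6 len 1
[6, 0] sum 6 len 2
[6, 0, 7] sum 13 len 3
[6, 0, 7, 9] sum 22 len 4
[6, 0, 7, 9, 9] sum 31 len 5
[6, 0, 7, 9, 9, 3] sum 34 len 6
[6, 0, 7, 9, 9, 3, 1] sum 35 len 7
[6, 0, 7, 9, 9, 3, 1, 6] sum 41 len 8
[0, 7, 9, 9, 3, 1, 6, 9] sum 44 len 8
[9, 9, 3, 1, 6, 9, 4] sum 41 len 7
[9, 3, 1, 6, 9, 4, 7] sum 39 len 7
[9, 3, 1, 6, 9, 4, 7, 7] sum 46 len 8
[3, 1, 6, 9, 4, 7, 7, 4] sum 41 len 8
[3, 1, 6, 9, 4, 7, 7, 4, 1] sum 42 len 9
[6, 9, 4, 7, 7, 4, 1, 8] sum 46 len 8
[4, 7, 7, 4, 1, 8, 7] sum 38 len 7
[4, 7, 7, 4, 1, 8, 7, 7] sum 45 len 8
[4, 7, 7, 4, 1, 8, 7, 7, 1] sum 46 len 9
[7, 4, 1, 8, 7, 7, 1, 8] sum 43 len 8
Longest length seen: 9.

9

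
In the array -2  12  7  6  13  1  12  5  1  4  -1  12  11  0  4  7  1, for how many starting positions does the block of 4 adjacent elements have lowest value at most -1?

-2 12 7 6 → min -2  ≤ -1 ✓
12 7 6 13 → min 6
7 6 13 1 → min 1
6 13 1 12 → min 1
13 1 12 5 → min 1
1 12 5 1 → min 1
12 5 1 4 → min 1
5 1 4 -1 → min -1  ≤ -1 ✓
1 4 -1 12 → min -1  ≤ -1 ✓
4 -1 12 11 → min -1  ≤ -1 ✓
-1 12 11 0 → min -1  ≤ -1 ✓
12 11 0 4 → min 0
11 0 4 7 → min 0
0 4 7 1 → min 0
5 windows satisfy the condition.

5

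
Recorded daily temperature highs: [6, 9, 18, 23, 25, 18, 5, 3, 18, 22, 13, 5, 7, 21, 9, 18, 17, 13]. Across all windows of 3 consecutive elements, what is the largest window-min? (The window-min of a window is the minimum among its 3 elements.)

18

6 9 18 → min 6
9 18 23 → min 9
18 23 25 → min 18
23 25 18 → min 18
25 18 5 → min 5
18 5 3 → min 3
5 3 18 → min 3
3 18 22 → min 3
18 22 13 → min 13
22 13 5 → min 5
13 5 7 → min 5
5 7 21 → min 5
7 21 9 → min 7
21 9 18 → min 9
9 18 17 → min 9
18 17 13 → min 13
Largest of these is 18.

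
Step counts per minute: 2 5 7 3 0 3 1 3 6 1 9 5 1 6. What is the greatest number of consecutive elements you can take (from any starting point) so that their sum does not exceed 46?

13

Extend to the right; shrink from the left whenever the sum exceeds 46:
add 2: [2] sum 2, len 1
add 5: [2, 5] sum 7, len 2
add 7: [2, 5, 7] sum 14, len 3
add 3: [2, 5, 7, 3] sum 17, len 4
add 0: [2, 5, 7, 3, 0] sum 17, len 5
add 3: [2, 5, 7, 3, 0, 3] sum 20, len 6
add 1: [2, 5, 7, 3, 0, 3, 1] sum 21, len 7
add 3: [2, 5, 7, 3, 0, 3, 1, 3] sum 24, len 8
add 6: [2, 5, 7, 3, 0, 3, 1, 3, 6] sum 30, len 9
add 1: [2, 5, 7, 3, 0, 3, 1, 3, 6, 1] sum 31, len 10
add 9: [2, 5, 7, 3, 0, 3, 1, 3, 6, 1, 9] sum 40, len 11
add 5: [2, 5, 7, 3, 0, 3, 1, 3, 6, 1, 9, 5] sum 45, len 12
add 1: [2, 5, 7, 3, 0, 3, 1, 3, 6, 1, 9, 5, 1] sum 46, len 13
add 6: [7, 3, 0, 3, 1, 3, 6, 1, 9, 5, 1, 6] sum 45, len 12
Longest length seen: 13.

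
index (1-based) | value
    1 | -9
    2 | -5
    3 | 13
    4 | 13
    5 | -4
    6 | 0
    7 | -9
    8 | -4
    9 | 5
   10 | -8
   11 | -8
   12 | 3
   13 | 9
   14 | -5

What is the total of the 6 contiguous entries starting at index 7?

-21

Elements at indices 7..12: -9, -4, 5, -8, -8, 3
sum(-9, -4, 5, -8, -8, 3) = -21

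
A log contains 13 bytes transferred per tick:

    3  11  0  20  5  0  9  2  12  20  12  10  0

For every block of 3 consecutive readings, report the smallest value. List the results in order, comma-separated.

3 11 0 → min 0
11 0 20 → min 0
0 20 5 → min 0
20 5 0 → min 0
5 0 9 → min 0
0 9 2 → min 0
9 2 12 → min 2
2 12 20 → min 2
12 20 12 → min 12
20 12 10 → min 10
12 10 0 → min 0

0, 0, 0, 0, 0, 0, 2, 2, 12, 10, 0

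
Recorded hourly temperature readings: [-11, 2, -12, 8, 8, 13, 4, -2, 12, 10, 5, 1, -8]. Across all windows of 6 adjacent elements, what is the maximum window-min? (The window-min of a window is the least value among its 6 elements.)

-11 2 -12 8 8 13 → min -12
2 -12 8 8 13 4 → min -12
-12 8 8 13 4 -2 → min -12
8 8 13 4 -2 12 → min -2
8 13 4 -2 12 10 → min -2
13 4 -2 12 10 5 → min -2
4 -2 12 10 5 1 → min -2
-2 12 10 5 1 -8 → min -8
Maximum of these is -2.

-2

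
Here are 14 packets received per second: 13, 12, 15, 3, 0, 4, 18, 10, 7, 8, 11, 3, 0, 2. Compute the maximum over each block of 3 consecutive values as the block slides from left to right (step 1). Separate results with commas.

15, 15, 15, 4, 18, 18, 18, 10, 11, 11, 11, 3

13 12 15 → max 15
12 15 3 → max 15
15 3 0 → max 15
3 0 4 → max 4
0 4 18 → max 18
4 18 10 → max 18
18 10 7 → max 18
10 7 8 → max 10
7 8 11 → max 11
8 11 3 → max 11
11 3 0 → max 11
3 0 2 → max 3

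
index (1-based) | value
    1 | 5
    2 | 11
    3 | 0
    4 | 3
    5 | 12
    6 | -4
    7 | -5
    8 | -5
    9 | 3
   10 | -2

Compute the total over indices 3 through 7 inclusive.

6

Elements at indices 3..7: 0, 3, 12, -4, -5
sum(0, 3, 12, -4, -5) = 6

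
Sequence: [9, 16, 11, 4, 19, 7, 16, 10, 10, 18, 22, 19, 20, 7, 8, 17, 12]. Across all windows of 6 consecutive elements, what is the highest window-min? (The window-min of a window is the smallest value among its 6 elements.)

Each size-6 window and its min:
9 16 11 4 19 7 → min 4
16 11 4 19 7 16 → min 4
11 4 19 7 16 10 → min 4
4 19 7 16 10 10 → min 4
19 7 16 10 10 18 → min 7
7 16 10 10 18 22 → min 7
16 10 10 18 22 19 → min 10
10 10 18 22 19 20 → min 10
10 18 22 19 20 7 → min 7
18 22 19 20 7 8 → min 7
22 19 20 7 8 17 → min 7
19 20 7 8 17 12 → min 7
Highest of these is 10.

10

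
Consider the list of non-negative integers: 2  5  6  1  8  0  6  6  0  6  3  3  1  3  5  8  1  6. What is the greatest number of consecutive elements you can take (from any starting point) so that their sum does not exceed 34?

add 2: [2] sum 2, len 1
add 5: [2, 5] sum 7, len 2
add 6: [2, 5, 6] sum 13, len 3
add 1: [2, 5, 6, 1] sum 14, len 4
add 8: [2, 5, 6, 1, 8] sum 22, len 5
add 0: [2, 5, 6, 1, 8, 0] sum 22, len 6
add 6: [2, 5, 6, 1, 8, 0, 6] sum 28, len 7
add 6: [2, 5, 6, 1, 8, 0, 6, 6] sum 34, len 8
add 0: [2, 5, 6, 1, 8, 0, 6, 6, 0] sum 34, len 9
add 6: [6, 1, 8, 0, 6, 6, 0, 6] sum 33, len 8
add 3: [1, 8, 0, 6, 6, 0, 6, 3] sum 30, len 8
add 3: [1, 8, 0, 6, 6, 0, 6, 3, 3] sum 33, len 9
add 1: [1, 8, 0, 6, 6, 0, 6, 3, 3, 1] sum 34, len 10
add 3: [0, 6, 6, 0, 6, 3, 3, 1, 3] sum 28, len 9
add 5: [0, 6, 6, 0, 6, 3, 3, 1, 3, 5] sum 33, len 10
add 8: [0, 6, 3, 3, 1, 3, 5, 8] sum 29, len 8
add 1: [0, 6, 3, 3, 1, 3, 5, 8, 1] sum 30, len 9
add 6: [3, 3, 1, 3, 5, 8, 1, 6] sum 30, len 8
Longest length seen: 10.

10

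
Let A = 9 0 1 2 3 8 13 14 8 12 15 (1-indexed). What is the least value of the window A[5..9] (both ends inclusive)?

Elements at indices 5..9: 3, 8, 13, 14, 8
min(3, 8, 13, 14, 8) = 3

3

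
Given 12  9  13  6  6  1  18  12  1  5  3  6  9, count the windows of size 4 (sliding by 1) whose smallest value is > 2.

3

[12, 9, 13, 6] → min 6  > 2 ✓
[9, 13, 6, 6] → min 6  > 2 ✓
[13, 6, 6, 1] → min 1
[6, 6, 1, 18] → min 1
[6, 1, 18, 12] → min 1
[1, 18, 12, 1] → min 1
[18, 12, 1, 5] → min 1
[12, 1, 5, 3] → min 1
[1, 5, 3, 6] → min 1
[5, 3, 6, 9] → min 3  > 2 ✓
3 windows satisfy the condition.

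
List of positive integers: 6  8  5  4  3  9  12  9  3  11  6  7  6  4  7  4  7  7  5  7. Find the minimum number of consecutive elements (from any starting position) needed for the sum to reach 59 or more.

Extend right; whenever the sum reaches 59, record the length and shrink from the left:
add 6: running sum 6 < 59
add 8: running sum 14 < 59
add 5: running sum 19 < 59
add 4: running sum 23 < 59
add 3: running sum 26 < 59
add 9: running sum 35 < 59
add 12: running sum 47 < 59
add 9: running sum 56 < 59
add 3: shortest ending here [6, 8, 5, 4, 3, 9, 12, 9, 3] sum 59, len 9
add 11: shortest ending here [8, 5, 4, 3, 9, 12, 9, 3, 11] sum 64, len 9
add 6: shortest ending here [5, 4, 3, 9, 12, 9, 3, 11, 6] sum 62, len 9
add 7: shortest ending here [3, 9, 12, 9, 3, 11, 6, 7] sum 60, len 8
add 6: shortest ending here [9, 12, 9, 3, 11, 6, 7, 6] sum 63, len 8
add 4: shortest ending here [9, 12, 9, 3, 11, 6, 7, 6, 4] sum 67, len 9
add 7: shortest ending here [12, 9, 3, 11, 6, 7, 6, 4, 7] sum 65, len 9
add 4: shortest ending here [12, 9, 3, 11, 6, 7, 6, 4, 7, 4] sum 69, len 10
add 7: shortest ending here [9, 3, 11, 6, 7, 6, 4, 7, 4, 7] sum 64, len 10
add 7: shortest ending here [11, 6, 7, 6, 4, 7, 4, 7, 7] sum 59, len 9
add 5: shortest ending here [11, 6, 7, 6, 4, 7, 4, 7, 7, 5] sum 64, len 10
add 7: shortest ending here [6, 7, 6, 4, 7, 4, 7, 7, 5, 7] sum 60, len 10
Shortest qualifying length: 8.

8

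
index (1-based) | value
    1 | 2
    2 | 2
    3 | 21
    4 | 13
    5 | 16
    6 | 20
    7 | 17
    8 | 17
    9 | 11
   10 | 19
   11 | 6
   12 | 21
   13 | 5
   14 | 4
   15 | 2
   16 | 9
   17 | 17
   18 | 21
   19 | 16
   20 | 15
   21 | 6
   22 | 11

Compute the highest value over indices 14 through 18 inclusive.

21

Elements at indices 14..18: 4, 2, 9, 17, 21
max(4, 2, 9, 17, 21) = 21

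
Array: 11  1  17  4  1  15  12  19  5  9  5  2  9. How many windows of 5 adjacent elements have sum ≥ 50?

4

11 1 17 4 1 → sum 34
1 17 4 1 15 → sum 38
17 4 1 15 12 → sum 49
4 1 15 12 19 → sum 51  ≥ 50 ✓
1 15 12 19 5 → sum 52  ≥ 50 ✓
15 12 19 5 9 → sum 60  ≥ 50 ✓
12 19 5 9 5 → sum 50  ≥ 50 ✓
19 5 9 5 2 → sum 40
5 9 5 2 9 → sum 30
4 windows satisfy the condition.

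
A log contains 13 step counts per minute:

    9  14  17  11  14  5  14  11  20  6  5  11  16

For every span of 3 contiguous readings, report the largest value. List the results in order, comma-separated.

Sliding a size-3 window across the 13 values:
(9, 14, 17) → max 17
(14, 17, 11) → max 17
(17, 11, 14) → max 17
(11, 14, 5) → max 14
(14, 5, 14) → max 14
(5, 14, 11) → max 14
(14, 11, 20) → max 20
(11, 20, 6) → max 20
(20, 6, 5) → max 20
(6, 5, 11) → max 11
(5, 11, 16) → max 16

17, 17, 17, 14, 14, 14, 20, 20, 20, 11, 16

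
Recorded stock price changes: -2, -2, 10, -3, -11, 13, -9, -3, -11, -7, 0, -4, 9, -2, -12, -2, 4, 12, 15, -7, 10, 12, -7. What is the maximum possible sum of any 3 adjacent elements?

31

(-2, -2, 10) → sum 6
(-2, 10, -3) → sum 5
(10, -3, -11) → sum -4
(-3, -11, 13) → sum -1
(-11, 13, -9) → sum -7
(13, -9, -3) → sum 1
(-9, -3, -11) → sum -23
(-3, -11, -7) → sum -21
(-11, -7, 0) → sum -18
(-7, 0, -4) → sum -11
(0, -4, 9) → sum 5
(-4, 9, -2) → sum 3
(9, -2, -12) → sum -5
(-2, -12, -2) → sum -16
(-12, -2, 4) → sum -10
(-2, 4, 12) → sum 14
(4, 12, 15) → sum 31
(12, 15, -7) → sum 20
(15, -7, 10) → sum 18
(-7, 10, 12) → sum 15
(10, 12, -7) → sum 15
Maximum of these is 31.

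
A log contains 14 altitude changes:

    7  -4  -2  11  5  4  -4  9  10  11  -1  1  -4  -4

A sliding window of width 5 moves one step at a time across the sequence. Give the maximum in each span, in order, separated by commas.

Sliding a size-5 window across the 14 values:
7 -4 -2 11 5 → max 11
-4 -2 11 5 4 → max 11
-2 11 5 4 -4 → max 11
11 5 4 -4 9 → max 11
5 4 -4 9 10 → max 10
4 -4 9 10 11 → max 11
-4 9 10 11 -1 → max 11
9 10 11 -1 1 → max 11
10 11 -1 1 -4 → max 11
11 -1 1 -4 -4 → max 11

11, 11, 11, 11, 10, 11, 11, 11, 11, 11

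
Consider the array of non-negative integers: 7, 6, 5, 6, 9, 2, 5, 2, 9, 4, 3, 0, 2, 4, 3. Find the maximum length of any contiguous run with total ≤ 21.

→ 7: sum 7, len 1
→ 6: sum 13, len 2
→ 5: sum 18, len 3
→ 6 (dropped 7): sum 17, len 3
→ 9 (dropped 6): sum 20, len 3
→ 2 (dropped 5): sum 17, len 3
→ 5 (dropped 6): sum 16, len 3
→ 2: sum 18, len 4
→ 9 (dropped 9): sum 18, len 4
→ 4 (dropped 2): sum 20, len 4
→ 3 (dropped 5): sum 18, len 4
→ 0: sum 18, len 5
→ 2: sum 20, len 6
→ 4 (dropped 2, 9): sum 13, len 5
→ 3: sum 16, len 6
Longest length seen: 6.

6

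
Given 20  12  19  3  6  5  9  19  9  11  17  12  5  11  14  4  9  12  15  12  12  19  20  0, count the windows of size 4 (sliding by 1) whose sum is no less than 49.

[20, 12, 19, 3] → sum 54  ≥ 49 ✓
[12, 19, 3, 6] → sum 40
[19, 3, 6, 5] → sum 33
[3, 6, 5, 9] → sum 23
[6, 5, 9, 19] → sum 39
[5, 9, 19, 9] → sum 42
[9, 19, 9, 11] → sum 48
[19, 9, 11, 17] → sum 56  ≥ 49 ✓
[9, 11, 17, 12] → sum 49  ≥ 49 ✓
[11, 17, 12, 5] → sum 45
[17, 12, 5, 11] → sum 45
[12, 5, 11, 14] → sum 42
[5, 11, 14, 4] → sum 34
[11, 14, 4, 9] → sum 38
[14, 4, 9, 12] → sum 39
[4, 9, 12, 15] → sum 40
[9, 12, 15, 12] → sum 48
[12, 15, 12, 12] → sum 51  ≥ 49 ✓
[15, 12, 12, 19] → sum 58  ≥ 49 ✓
[12, 12, 19, 20] → sum 63  ≥ 49 ✓
[12, 19, 20, 0] → sum 51  ≥ 49 ✓
7 windows satisfy the condition.

7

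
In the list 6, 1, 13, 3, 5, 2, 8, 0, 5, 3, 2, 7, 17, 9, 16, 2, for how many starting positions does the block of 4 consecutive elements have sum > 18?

(6, 1, 13, 3) → sum 23  > 18 ✓
(1, 13, 3, 5) → sum 22  > 18 ✓
(13, 3, 5, 2) → sum 23  > 18 ✓
(3, 5, 2, 8) → sum 18
(5, 2, 8, 0) → sum 15
(2, 8, 0, 5) → sum 15
(8, 0, 5, 3) → sum 16
(0, 5, 3, 2) → sum 10
(5, 3, 2, 7) → sum 17
(3, 2, 7, 17) → sum 29  > 18 ✓
(2, 7, 17, 9) → sum 35  > 18 ✓
(7, 17, 9, 16) → sum 49  > 18 ✓
(17, 9, 16, 2) → sum 44  > 18 ✓
7 windows satisfy the condition.

7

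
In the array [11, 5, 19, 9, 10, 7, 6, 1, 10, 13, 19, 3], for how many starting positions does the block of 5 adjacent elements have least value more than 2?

3

11 5 19 9 10 → min 5  > 2 ✓
5 19 9 10 7 → min 5  > 2 ✓
19 9 10 7 6 → min 6  > 2 ✓
9 10 7 6 1 → min 1
10 7 6 1 10 → min 1
7 6 1 10 13 → min 1
6 1 10 13 19 → min 1
1 10 13 19 3 → min 1
3 windows satisfy the condition.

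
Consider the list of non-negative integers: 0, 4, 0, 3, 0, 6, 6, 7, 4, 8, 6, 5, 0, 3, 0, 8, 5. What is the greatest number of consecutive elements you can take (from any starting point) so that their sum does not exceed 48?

13

[0] sum 0 len 1
[0, 4] sum 4 len 2
[0, 4, 0] sum 4 len 3
[0, 4, 0, 3] sum 7 len 4
[0, 4, 0, 3, 0] sum 7 len 5
[0, 4, 0, 3, 0, 6] sum 13 len 6
[0, 4, 0, 3, 0, 6, 6] sum 19 len 7
[0, 4, 0, 3, 0, 6, 6, 7] sum 26 len 8
[0, 4, 0, 3, 0, 6, 6, 7, 4] sum 30 len 9
[0, 4, 0, 3, 0, 6, 6, 7, 4, 8] sum 38 len 10
[0, 4, 0, 3, 0, 6, 6, 7, 4, 8, 6] sum 44 len 11
[0, 3, 0, 6, 6, 7, 4, 8, 6, 5] sum 45 len 10
[0, 3, 0, 6, 6, 7, 4, 8, 6, 5, 0] sum 45 len 11
[0, 3, 0, 6, 6, 7, 4, 8, 6, 5, 0, 3] sum 48 len 12
[0, 3, 0, 6, 6, 7, 4, 8, 6, 5, 0, 3, 0] sum 48 len 13
[6, 7, 4, 8, 6, 5, 0, 3, 0, 8] sum 47 len 10
[7, 4, 8, 6, 5, 0, 3, 0, 8, 5] sum 46 len 10
Longest length seen: 13.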